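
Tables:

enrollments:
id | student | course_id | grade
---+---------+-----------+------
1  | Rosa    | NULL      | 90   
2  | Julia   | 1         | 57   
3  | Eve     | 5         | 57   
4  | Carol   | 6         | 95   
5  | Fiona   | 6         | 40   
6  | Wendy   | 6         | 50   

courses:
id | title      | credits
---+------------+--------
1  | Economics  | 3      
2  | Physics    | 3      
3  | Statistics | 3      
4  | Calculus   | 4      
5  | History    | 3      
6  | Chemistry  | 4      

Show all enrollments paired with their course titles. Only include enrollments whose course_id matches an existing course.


INNER JOIN keeps only enrollments rows whose course_id matches an id in courses. Walk through each enrollment:
  - enrollment 1 (Rosa): course_id=NULL, no match -> dropped
  - enrollment 2 (Julia): course_id=1 -> matches Economics
  - enrollment 3 (Eve): course_id=5 -> matches History
  - enrollment 4 (Carol): course_id=6 -> matches Chemistry
  - enrollment 5 (Fiona): course_id=6 -> matches Chemistry
  - enrollment 6 (Wendy): course_id=6 -> matches Chemistry
So 1 of 6 rows is dropped.

SQL:
SELECT a.student, b.title AS course
FROM enrollments a
INNER JOIN courses b ON a.course_id = b.id

Result:
student | course   
--------+----------
Julia   | Economics
Eve     | History  
Carol   | Chemistry
Fiona   | Chemistry
Wendy   | Chemistry


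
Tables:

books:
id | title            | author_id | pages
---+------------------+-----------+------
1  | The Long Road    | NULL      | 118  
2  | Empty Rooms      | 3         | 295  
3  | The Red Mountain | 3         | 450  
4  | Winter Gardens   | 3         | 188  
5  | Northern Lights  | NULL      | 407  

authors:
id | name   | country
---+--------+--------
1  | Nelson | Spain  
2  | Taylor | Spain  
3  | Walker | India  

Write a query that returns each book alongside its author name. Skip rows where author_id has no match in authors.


INNER JOIN keeps only books rows whose author_id matches an id in authors. Walk through each book:
  - book 1 (The Long Road): author_id=NULL, no match -> dropped
  - book 2 (Empty Rooms): author_id=3 -> matches Walker
  - book 3 (The Red Mountain): author_id=3 -> matches Walker
  - book 4 (Winter Gardens): author_id=3 -> matches Walker
  - book 5 (Northern Lights): author_id=NULL, no match -> dropped
So 2 of 5 rows are dropped.

SQL:
SELECT a.title, b.name AS author
FROM books a
INNER JOIN authors b ON a.author_id = b.id

Result:
title            | author
-----------------+-------
Empty Rooms      | Walker
The Red Mountain | Walker
Winter Gardens   | Walker


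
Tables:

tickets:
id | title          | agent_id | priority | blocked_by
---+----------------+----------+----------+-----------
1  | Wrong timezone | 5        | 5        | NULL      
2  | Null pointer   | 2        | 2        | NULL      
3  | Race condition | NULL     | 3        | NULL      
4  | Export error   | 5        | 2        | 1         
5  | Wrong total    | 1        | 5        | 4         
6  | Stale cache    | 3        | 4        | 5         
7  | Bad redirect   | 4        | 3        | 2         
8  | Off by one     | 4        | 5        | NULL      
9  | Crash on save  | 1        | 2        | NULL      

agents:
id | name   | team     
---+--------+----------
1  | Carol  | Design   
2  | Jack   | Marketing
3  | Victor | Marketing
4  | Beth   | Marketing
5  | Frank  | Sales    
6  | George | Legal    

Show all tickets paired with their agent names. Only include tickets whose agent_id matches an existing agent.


INNER JOIN keeps only tickets rows whose agent_id matches an id in agents. Walk through each ticket:
  - ticket 1 (Wrong timezone): agent_id=5 -> matches Frank
  - ticket 2 (Null pointer): agent_id=2 -> matches Jack
  - ticket 3 (Race condition): agent_id=NULL, no match -> dropped
  - ticket 4 (Export error): agent_id=5 -> matches Frank
  - ticket 5 (Wrong total): agent_id=1 -> matches Carol
  - ticket 6 (Stale cache): agent_id=3 -> matches Victor
  - ticket 7 (Bad redirect): agent_id=4 -> matches Beth
  - ticket 8 (Off by one): agent_id=4 -> matches Beth
  - ticket 9 (Crash on save): agent_id=1 -> matches Carol
So 1 of 9 rows is dropped.

SQL:
SELECT a.title, b.name AS agent
FROM tickets a
INNER JOIN agents b ON a.agent_id = b.id

Result:
title          | agent 
---------------+-------
Wrong timezone | Frank 
Null pointer   | Jack  
Export error   | Frank 
Wrong total    | Carol 
Stale cache    | Victor
Bad redirect   | Beth  
Off by one     | Beth  
Crash on save  | Carol 


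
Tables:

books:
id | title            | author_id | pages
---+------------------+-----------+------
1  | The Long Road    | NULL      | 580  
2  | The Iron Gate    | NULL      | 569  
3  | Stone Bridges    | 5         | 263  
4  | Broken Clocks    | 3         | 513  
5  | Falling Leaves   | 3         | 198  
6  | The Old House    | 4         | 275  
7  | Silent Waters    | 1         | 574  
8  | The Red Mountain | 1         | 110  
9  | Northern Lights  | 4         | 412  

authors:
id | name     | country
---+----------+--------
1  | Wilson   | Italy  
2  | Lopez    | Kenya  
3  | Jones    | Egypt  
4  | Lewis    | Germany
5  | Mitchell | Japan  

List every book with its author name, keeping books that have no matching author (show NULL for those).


LEFT JOIN keeps every row from books (the left table); where author_id has no match in authors, the author columns become NULL. Walk through each book:
  - book 1 (The Long Road): author_id=NULL, no match -> kept with NULL
  - book 2 (The Iron Gate): author_id=NULL, no match -> kept with NULL
  - book 3 (Stone Bridges): author_id=5 -> matches Mitchell
  - book 4 (Broken Clocks): author_id=3 -> matches Jones
  - book 5 (Falling Leaves): author_id=3 -> matches Jones
  - book 6 (The Old House): author_id=4 -> matches Lewis
  - book 7 (Silent Waters): author_id=1 -> matches Wilson
  - book 8 (The Red Mountain): author_id=1 -> matches Wilson
  - book 9 (Northern Lights): author_id=4 -> matches Lewis
All 9 rows appear; 2 have NULL author.

SQL:
SELECT a.title, b.name AS author
FROM books a
LEFT JOIN authors b ON a.author_id = b.id

Result:
title            | author  
-----------------+---------
The Long Road    | NULL    
The Iron Gate    | NULL    
Stone Bridges    | Mitchell
Broken Clocks    | Jones   
Falling Leaves   | Jones   
The Old House    | Lewis   
Silent Waters    | Wilson  
The Red Mountain | Wilson  
Northern Lights  | Lewis   


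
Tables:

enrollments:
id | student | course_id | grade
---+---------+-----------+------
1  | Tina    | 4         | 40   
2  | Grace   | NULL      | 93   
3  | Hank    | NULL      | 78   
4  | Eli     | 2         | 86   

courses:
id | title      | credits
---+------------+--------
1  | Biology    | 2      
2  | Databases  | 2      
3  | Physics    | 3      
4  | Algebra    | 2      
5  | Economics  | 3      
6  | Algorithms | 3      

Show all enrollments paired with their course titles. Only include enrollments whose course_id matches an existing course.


INNER JOIN keeps only enrollments rows whose course_id matches an id in courses. Walk through each enrollment:
  - enrollment 1 (Tina): course_id=4 -> matches Algebra
  - enrollment 2 (Grace): course_id=NULL, no match -> dropped
  - enrollment 3 (Hank): course_id=NULL, no match -> dropped
  - enrollment 4 (Eli): course_id=2 -> matches Databases
So 2 of 4 rows are dropped.

SQL:
SELECT a.student, b.title AS course
FROM enrollments a
INNER JOIN courses b ON a.course_id = b.id

Result:
student | course   
--------+----------
Tina    | Algebra  
Eli     | Databases


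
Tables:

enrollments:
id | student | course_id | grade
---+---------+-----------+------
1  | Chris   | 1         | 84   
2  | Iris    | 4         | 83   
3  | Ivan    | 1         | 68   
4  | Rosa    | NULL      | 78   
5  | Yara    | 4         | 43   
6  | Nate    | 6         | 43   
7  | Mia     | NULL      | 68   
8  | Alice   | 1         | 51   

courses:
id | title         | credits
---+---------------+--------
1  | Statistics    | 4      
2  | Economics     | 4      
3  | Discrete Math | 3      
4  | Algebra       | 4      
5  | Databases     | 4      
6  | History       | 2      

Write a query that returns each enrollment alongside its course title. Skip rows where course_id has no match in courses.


INNER JOIN keeps only enrollments rows whose course_id matches an id in courses. Walk through each enrollment:
  - enrollment 1 (Chris): course_id=1 -> matches Statistics
  - enrollment 2 (Iris): course_id=4 -> matches Algebra
  - enrollment 3 (Ivan): course_id=1 -> matches Statistics
  - enrollment 4 (Rosa): course_id=NULL, no match -> dropped
  - enrollment 5 (Yara): course_id=4 -> matches Algebra
  - enrollment 6 (Nate): course_id=6 -> matches History
  - enrollment 7 (Mia): course_id=NULL, no match -> dropped
  - enrollment 8 (Alice): course_id=1 -> matches Statistics
So 2 of 8 rows are dropped.

SQL:
SELECT a.student, b.title AS course
FROM enrollments a
INNER JOIN courses b ON a.course_id = b.id

Result:
student | course    
--------+-----------
Chris   | Statistics
Iris    | Algebra   
Ivan    | Statistics
Yara    | Algebra   
Nate    | History   
Alice   | Statistics


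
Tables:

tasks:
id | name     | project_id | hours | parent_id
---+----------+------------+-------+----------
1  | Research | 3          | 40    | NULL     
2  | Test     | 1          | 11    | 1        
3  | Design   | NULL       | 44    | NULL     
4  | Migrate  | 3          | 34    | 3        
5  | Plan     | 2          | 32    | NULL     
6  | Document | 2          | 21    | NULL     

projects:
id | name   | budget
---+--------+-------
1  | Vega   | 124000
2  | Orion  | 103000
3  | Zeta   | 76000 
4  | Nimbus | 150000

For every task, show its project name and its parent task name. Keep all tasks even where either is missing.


Two LEFT JOINs from the same base table tasks: one to projects via project_id, one to tasks itself via parent_id. Both are LEFT so every task is preserved.
Match against projects:
  - task 1 (Research): project_id=3 -> matches Zeta
  - task 2 (Test): project_id=1 -> matches Vega
  - task 3 (Design): project_id=NULL, no match -> kept with NULL
  - task 4 (Migrate): project_id=3 -> matches Zeta
  - task 5 (Plan): project_id=2 -> matches Orion
  - task 6 (Document): project_id=2 -> matches Orion
Match against tasks (self):
  - task 1 (Research): parent_id=NULL -> NULL
  - task 2 (Test): parent_id=1 -> Research
  - task 3 (Design): parent_id=NULL -> NULL
  - task 4 (Migrate): parent_id=3 -> Design
  - task 5 (Plan): parent_id=NULL -> NULL
  - task 6 (Document): parent_id=NULL -> NULL

SQL:
SELECT a.name, b.name AS project, c.name AS parent
FROM tasks a
LEFT JOIN projects b ON a.project_id = b.id
LEFT JOIN tasks c ON a.parent_id = c.id

Result:
name     | project | parent  
---------+---------+---------
Research | Zeta    | NULL    
Test     | Vega    | Research
Design   | NULL    | NULL    
Migrate  | Zeta    | Design  
Plan     | Orion   | NULL    
Document | Orion   | NULL    


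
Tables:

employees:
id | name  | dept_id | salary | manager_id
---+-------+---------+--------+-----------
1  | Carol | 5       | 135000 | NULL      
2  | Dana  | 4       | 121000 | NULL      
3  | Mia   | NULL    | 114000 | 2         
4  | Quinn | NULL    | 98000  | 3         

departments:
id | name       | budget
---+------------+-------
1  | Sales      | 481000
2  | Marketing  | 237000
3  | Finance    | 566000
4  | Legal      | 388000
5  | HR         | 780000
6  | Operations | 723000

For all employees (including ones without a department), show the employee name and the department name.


LEFT JOIN keeps every row from employees (the left table); where dept_id has no match in departments, the department columns become NULL. Walk through each employee:
  - employee 1 (Carol): dept_id=5 -> matches HR
  - employee 2 (Dana): dept_id=4 -> matches Legal
  - employee 3 (Mia): dept_id=NULL, no match -> kept with NULL
  - employee 4 (Quinn): dept_id=NULL, no match -> kept with NULL
All 4 rows appear; 2 have NULL department.

SQL:
SELECT a.name, b.name AS department
FROM employees a
LEFT JOIN departments b ON a.dept_id = b.id

Result:
name  | department
------+-----------
Carol | HR        
Dana  | Legal     
Mia   | NULL      
Quinn | NULL      


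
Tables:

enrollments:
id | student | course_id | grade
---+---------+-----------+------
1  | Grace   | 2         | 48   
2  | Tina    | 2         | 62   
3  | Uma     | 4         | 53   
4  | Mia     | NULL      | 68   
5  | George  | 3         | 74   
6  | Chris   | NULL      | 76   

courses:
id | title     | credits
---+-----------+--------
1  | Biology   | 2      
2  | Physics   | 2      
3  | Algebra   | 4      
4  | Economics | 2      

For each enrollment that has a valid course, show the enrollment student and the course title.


INNER JOIN keeps only enrollments rows whose course_id matches an id in courses. Walk through each enrollment:
  - enrollment 1 (Grace): course_id=2 -> matches Physics
  - enrollment 2 (Tina): course_id=2 -> matches Physics
  - enrollment 3 (Uma): course_id=4 -> matches Economics
  - enrollment 4 (Mia): course_id=NULL, no match -> dropped
  - enrollment 5 (George): course_id=3 -> matches Algebra
  - enrollment 6 (Chris): course_id=NULL, no match -> dropped
So 2 of 6 rows are dropped.

SQL:
SELECT a.student, b.title AS course
FROM enrollments a
INNER JOIN courses b ON a.course_id = b.id

Result:
student | course   
--------+----------
Grace   | Physics  
Tina    | Physics  
Uma     | Economics
George  | Algebra  


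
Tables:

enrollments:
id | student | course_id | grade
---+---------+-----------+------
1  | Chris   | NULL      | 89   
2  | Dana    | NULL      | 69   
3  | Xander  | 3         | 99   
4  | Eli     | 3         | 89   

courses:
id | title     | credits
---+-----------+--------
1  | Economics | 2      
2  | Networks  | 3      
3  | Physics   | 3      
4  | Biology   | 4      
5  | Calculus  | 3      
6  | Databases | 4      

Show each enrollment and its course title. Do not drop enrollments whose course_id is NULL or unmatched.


LEFT JOIN keeps every row from enrollments (the left table); where course_id has no match in courses, the course columns become NULL. Walk through each enrollment:
  - enrollment 1 (Chris): course_id=NULL, no match -> kept with NULL
  - enrollment 2 (Dana): course_id=NULL, no match -> kept with NULL
  - enrollment 3 (Xander): course_id=3 -> matches Physics
  - enrollment 4 (Eli): course_id=3 -> matches Physics
All 4 rows appear; 2 have NULL course.

SQL:
SELECT a.student, b.title AS course
FROM enrollments a
LEFT JOIN courses b ON a.course_id = b.id

Result:
student | course 
--------+--------
Chris   | NULL   
Dana    | NULL   
Xander  | Physics
Eli     | Physics


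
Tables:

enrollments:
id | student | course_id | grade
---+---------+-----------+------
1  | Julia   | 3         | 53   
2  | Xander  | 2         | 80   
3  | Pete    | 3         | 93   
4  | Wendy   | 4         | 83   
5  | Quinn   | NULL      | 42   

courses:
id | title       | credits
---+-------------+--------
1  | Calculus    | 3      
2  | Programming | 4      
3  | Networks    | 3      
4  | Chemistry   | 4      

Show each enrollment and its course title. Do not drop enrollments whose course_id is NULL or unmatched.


LEFT JOIN keeps every row from enrollments (the left table); where course_id has no match in courses, the course columns become NULL. Walk through each enrollment:
  - enrollment 1 (Julia): course_id=3 -> matches Networks
  - enrollment 2 (Xander): course_id=2 -> matches Programming
  - enrollment 3 (Pete): course_id=3 -> matches Networks
  - enrollment 4 (Wendy): course_id=4 -> matches Chemistry
  - enrollment 5 (Quinn): course_id=NULL, no match -> kept with NULL
All 5 rows appear; 1 has NULL course.

SQL:
SELECT a.student, b.title AS course
FROM enrollments a
LEFT JOIN courses b ON a.course_id = b.id

Result:
student | course     
--------+------------
Julia   | Networks   
Xander  | Programming
Pete    | Networks   
Wendy   | Chemistry  
Quinn   | NULL       


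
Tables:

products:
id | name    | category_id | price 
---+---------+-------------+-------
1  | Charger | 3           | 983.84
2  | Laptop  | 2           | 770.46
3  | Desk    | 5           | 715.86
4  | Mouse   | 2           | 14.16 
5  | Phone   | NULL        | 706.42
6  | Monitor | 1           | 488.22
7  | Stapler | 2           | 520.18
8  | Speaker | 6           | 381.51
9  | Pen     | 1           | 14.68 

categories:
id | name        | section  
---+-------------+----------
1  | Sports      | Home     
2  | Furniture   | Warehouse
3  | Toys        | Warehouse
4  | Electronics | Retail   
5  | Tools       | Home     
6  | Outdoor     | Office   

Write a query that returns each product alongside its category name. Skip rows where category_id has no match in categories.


INNER JOIN keeps only products rows whose category_id matches an id in categories. Walk through each product:
  - product 1 (Charger): category_id=3 -> matches Toys
  - product 2 (Laptop): category_id=2 -> matches Furniture
  - product 3 (Desk): category_id=5 -> matches Tools
  - product 4 (Mouse): category_id=2 -> matches Furniture
  - product 5 (Phone): category_id=NULL, no match -> dropped
  - product 6 (Monitor): category_id=1 -> matches Sports
  - product 7 (Stapler): category_id=2 -> matches Furniture
  - product 8 (Speaker): category_id=6 -> matches Outdoor
  - product 9 (Pen): category_id=1 -> matches Sports
So 1 of 9 rows is dropped.

SQL:
SELECT a.name, b.name AS category
FROM products a
INNER JOIN categories b ON a.category_id = b.id

Result:
name    | category 
--------+----------
Charger | Toys     
Laptop  | Furniture
Desk    | Tools    
Mouse   | Furniture
Monitor | Sports   
Stapler | Furniture
Speaker | Outdoor  
Pen     | Sports   


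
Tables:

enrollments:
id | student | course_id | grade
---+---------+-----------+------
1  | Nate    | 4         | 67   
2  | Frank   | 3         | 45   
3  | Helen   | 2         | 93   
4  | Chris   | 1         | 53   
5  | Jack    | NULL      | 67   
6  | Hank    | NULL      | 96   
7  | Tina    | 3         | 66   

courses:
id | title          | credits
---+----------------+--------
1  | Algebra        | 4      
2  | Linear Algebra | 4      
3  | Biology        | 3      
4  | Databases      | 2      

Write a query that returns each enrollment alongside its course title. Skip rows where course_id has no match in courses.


INNER JOIN keeps only enrollments rows whose course_id matches an id in courses. Walk through each enrollment:
  - enrollment 1 (Nate): course_id=4 -> matches Databases
  - enrollment 2 (Frank): course_id=3 -> matches Biology
  - enrollment 3 (Helen): course_id=2 -> matches Linear Algebra
  - enrollment 4 (Chris): course_id=1 -> matches Algebra
  - enrollment 5 (Jack): course_id=NULL, no match -> dropped
  - enrollment 6 (Hank): course_id=NULL, no match -> dropped
  - enrollment 7 (Tina): course_id=3 -> matches Biology
So 2 of 7 rows are dropped.

SQL:
SELECT a.student, b.title AS course
FROM enrollments a
INNER JOIN courses b ON a.course_id = b.id

Result:
student | course        
--------+---------------
Nate    | Databases     
Frank   | Biology       
Helen   | Linear Algebra
Chris   | Algebra       
Tina    | Biology       


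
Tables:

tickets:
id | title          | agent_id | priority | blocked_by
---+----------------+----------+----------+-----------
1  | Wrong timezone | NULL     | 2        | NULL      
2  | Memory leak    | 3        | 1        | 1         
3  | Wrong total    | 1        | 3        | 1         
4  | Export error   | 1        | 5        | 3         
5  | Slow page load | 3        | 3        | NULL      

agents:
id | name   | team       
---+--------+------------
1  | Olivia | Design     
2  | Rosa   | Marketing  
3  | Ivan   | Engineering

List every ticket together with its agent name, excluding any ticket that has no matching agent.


INNER JOIN keeps only tickets rows whose agent_id matches an id in agents. Walk through each ticket:
  - ticket 1 (Wrong timezone): agent_id=NULL, no match -> dropped
  - ticket 2 (Memory leak): agent_id=3 -> matches Ivan
  - ticket 3 (Wrong total): agent_id=1 -> matches Olivia
  - ticket 4 (Export error): agent_id=1 -> matches Olivia
  - ticket 5 (Slow page load): agent_id=3 -> matches Ivan
So 1 of 5 rows is dropped.

SQL:
SELECT a.title, b.name AS agent
FROM tickets a
INNER JOIN agents b ON a.agent_id = b.id

Result:
title          | agent 
---------------+-------
Memory leak    | Ivan  
Wrong total    | Olivia
Export error   | Olivia
Slow page load | Ivan  


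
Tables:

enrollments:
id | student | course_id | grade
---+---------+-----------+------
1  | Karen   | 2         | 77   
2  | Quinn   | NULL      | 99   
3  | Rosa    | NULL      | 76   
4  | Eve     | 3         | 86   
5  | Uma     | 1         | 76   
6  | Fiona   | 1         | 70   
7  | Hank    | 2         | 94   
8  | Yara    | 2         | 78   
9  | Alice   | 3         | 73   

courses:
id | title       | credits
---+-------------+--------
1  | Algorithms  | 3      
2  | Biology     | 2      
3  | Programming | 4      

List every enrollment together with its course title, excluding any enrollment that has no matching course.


INNER JOIN keeps only enrollments rows whose course_id matches an id in courses. Walk through each enrollment:
  - enrollment 1 (Karen): course_id=2 -> matches Biology
  - enrollment 2 (Quinn): course_id=NULL, no match -> dropped
  - enrollment 3 (Rosa): course_id=NULL, no match -> dropped
  - enrollment 4 (Eve): course_id=3 -> matches Programming
  - enrollment 5 (Uma): course_id=1 -> matches Algorithms
  - enrollment 6 (Fiona): course_id=1 -> matches Algorithms
  - enrollment 7 (Hank): course_id=2 -> matches Biology
  - enrollment 8 (Yara): course_id=2 -> matches Biology
  - enrollment 9 (Alice): course_id=3 -> matches Programming
So 2 of 9 rows are dropped.

SQL:
SELECT a.student, b.title AS course
FROM enrollments a
INNER JOIN courses b ON a.course_id = b.id

Result:
student | course     
--------+------------
Karen   | Biology    
Eve     | Programming
Uma     | Algorithms 
Fiona   | Algorithms 
Hank    | Biology    
Yara    | Biology    
Alice   | Programming


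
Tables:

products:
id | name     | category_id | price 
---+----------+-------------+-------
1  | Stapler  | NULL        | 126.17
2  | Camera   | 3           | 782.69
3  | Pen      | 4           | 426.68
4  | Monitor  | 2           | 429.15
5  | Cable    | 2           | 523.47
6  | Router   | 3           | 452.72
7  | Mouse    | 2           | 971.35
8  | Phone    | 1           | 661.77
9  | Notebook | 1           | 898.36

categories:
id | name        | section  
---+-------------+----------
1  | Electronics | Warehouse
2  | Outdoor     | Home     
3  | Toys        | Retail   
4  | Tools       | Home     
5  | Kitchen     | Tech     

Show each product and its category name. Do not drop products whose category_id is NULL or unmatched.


LEFT JOIN keeps every row from products (the left table); where category_id has no match in categories, the category columns become NULL. Walk through each product:
  - product 1 (Stapler): category_id=NULL, no match -> kept with NULL
  - product 2 (Camera): category_id=3 -> matches Toys
  - product 3 (Pen): category_id=4 -> matches Tools
  - product 4 (Monitor): category_id=2 -> matches Outdoor
  - product 5 (Cable): category_id=2 -> matches Outdoor
  - product 6 (Router): category_id=3 -> matches Toys
  - product 7 (Mouse): category_id=2 -> matches Outdoor
  - product 8 (Phone): category_id=1 -> matches Electronics
  - product 9 (Notebook): category_id=1 -> matches Electronics
All 9 rows appear; 1 has NULL category.

SQL:
SELECT a.name, b.name AS category
FROM products a
LEFT JOIN categories b ON a.category_id = b.id

Result:
name     | category   
---------+------------
Stapler  | NULL       
Camera   | Toys       
Pen      | Tools      
Monitor  | Outdoor    
Cable    | Outdoor    
Router   | Toys       
Mouse    | Outdoor    
Phone    | Electronics
Notebook | Electronics


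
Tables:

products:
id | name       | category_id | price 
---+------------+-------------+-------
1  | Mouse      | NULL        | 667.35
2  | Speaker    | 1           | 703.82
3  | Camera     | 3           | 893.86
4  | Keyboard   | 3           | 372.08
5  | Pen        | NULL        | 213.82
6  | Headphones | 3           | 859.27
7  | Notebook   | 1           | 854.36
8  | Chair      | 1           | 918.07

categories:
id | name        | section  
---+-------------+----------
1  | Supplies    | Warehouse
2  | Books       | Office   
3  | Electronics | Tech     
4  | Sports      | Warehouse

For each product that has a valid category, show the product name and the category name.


INNER JOIN keeps only products rows whose category_id matches an id in categories. Walk through each product:
  - product 1 (Mouse): category_id=NULL, no match -> dropped
  - product 2 (Speaker): category_id=1 -> matches Supplies
  - product 3 (Camera): category_id=3 -> matches Electronics
  - product 4 (Keyboard): category_id=3 -> matches Electronics
  - product 5 (Pen): category_id=NULL, no match -> dropped
  - product 6 (Headphones): category_id=3 -> matches Electronics
  - product 7 (Notebook): category_id=1 -> matches Supplies
  - product 8 (Chair): category_id=1 -> matches Supplies
So 2 of 8 rows are dropped.

SQL:
SELECT a.name, b.name AS category
FROM products a
INNER JOIN categories b ON a.category_id = b.id

Result:
name       | category   
-----------+------------
Speaker    | Supplies   
Camera     | Electronics
Keyboard   | Electronics
Headphones | Electronics
Notebook   | Supplies   
Chair      | Supplies   


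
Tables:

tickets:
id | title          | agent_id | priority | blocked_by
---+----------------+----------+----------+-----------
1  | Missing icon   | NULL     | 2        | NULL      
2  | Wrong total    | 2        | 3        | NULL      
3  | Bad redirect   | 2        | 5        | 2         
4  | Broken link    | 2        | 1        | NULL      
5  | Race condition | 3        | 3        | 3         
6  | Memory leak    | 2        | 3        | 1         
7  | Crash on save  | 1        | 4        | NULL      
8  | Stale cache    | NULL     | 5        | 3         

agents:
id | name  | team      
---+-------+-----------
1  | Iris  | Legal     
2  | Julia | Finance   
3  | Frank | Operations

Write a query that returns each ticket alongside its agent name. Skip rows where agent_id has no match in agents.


INNER JOIN keeps only tickets rows whose agent_id matches an id in agents. Walk through each ticket:
  - ticket 1 (Missing icon): agent_id=NULL, no match -> dropped
  - ticket 2 (Wrong total): agent_id=2 -> matches Julia
  - ticket 3 (Bad redirect): agent_id=2 -> matches Julia
  - ticket 4 (Broken link): agent_id=2 -> matches Julia
  - ticket 5 (Race condition): agent_id=3 -> matches Frank
  - ticket 6 (Memory leak): agent_id=2 -> matches Julia
  - ticket 7 (Crash on save): agent_id=1 -> matches Iris
  - ticket 8 (Stale cache): agent_id=NULL, no match -> dropped
So 2 of 8 rows are dropped.

SQL:
SELECT a.title, b.name AS agent
FROM tickets a
INNER JOIN agents b ON a.agent_id = b.id

Result:
title          | agent
---------------+------
Wrong total    | Julia
Bad redirect   | Julia
Broken link    | Julia
Race condition | Frank
Memory leak    | Julia
Crash on save  | Iris 


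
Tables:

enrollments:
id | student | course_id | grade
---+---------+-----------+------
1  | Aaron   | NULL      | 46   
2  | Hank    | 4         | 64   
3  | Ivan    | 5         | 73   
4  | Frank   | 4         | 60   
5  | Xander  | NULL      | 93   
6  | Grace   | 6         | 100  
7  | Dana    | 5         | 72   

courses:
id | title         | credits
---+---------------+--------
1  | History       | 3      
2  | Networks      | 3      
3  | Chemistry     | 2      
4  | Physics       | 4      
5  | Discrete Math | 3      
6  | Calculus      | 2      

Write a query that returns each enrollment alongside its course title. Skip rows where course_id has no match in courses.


INNER JOIN keeps only enrollments rows whose course_id matches an id in courses. Walk through each enrollment:
  - enrollment 1 (Aaron): course_id=NULL, no match -> dropped
  - enrollment 2 (Hank): course_id=4 -> matches Physics
  - enrollment 3 (Ivan): course_id=5 -> matches Discrete Math
  - enrollment 4 (Frank): course_id=4 -> matches Physics
  - enrollment 5 (Xander): course_id=NULL, no match -> dropped
  - enrollment 6 (Grace): course_id=6 -> matches Calculus
  - enrollment 7 (Dana): course_id=5 -> matches Discrete Math
So 2 of 7 rows are dropped.

SQL:
SELECT a.student, b.title AS course
FROM enrollments a
INNER JOIN courses b ON a.course_id = b.id

Result:
student | course       
--------+--------------
Hank    | Physics      
Ivan    | Discrete Math
Frank   | Physics      
Grace   | Calculus     
Dana    | Discrete Math


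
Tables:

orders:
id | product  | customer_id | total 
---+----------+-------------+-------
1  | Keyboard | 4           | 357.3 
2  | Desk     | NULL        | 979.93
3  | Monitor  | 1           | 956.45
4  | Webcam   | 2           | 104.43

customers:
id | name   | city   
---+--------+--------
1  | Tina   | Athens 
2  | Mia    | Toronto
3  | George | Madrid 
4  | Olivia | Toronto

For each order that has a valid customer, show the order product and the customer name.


INNER JOIN keeps only orders rows whose customer_id matches an id in customers. Walk through each order:
  - order 1 (Keyboard): customer_id=4 -> matches Olivia
  - order 2 (Desk): customer_id=NULL, no match -> dropped
  - order 3 (Monitor): customer_id=1 -> matches Tina
  - order 4 (Webcam): customer_id=2 -> matches Mia
So 1 of 4 rows is dropped.

SQL:
SELECT a.product, b.name AS customer
FROM orders a
INNER JOIN customers b ON a.customer_id = b.id

Result:
product  | customer
---------+---------
Keyboard | Olivia  
Monitor  | Tina    
Webcam   | Mia     


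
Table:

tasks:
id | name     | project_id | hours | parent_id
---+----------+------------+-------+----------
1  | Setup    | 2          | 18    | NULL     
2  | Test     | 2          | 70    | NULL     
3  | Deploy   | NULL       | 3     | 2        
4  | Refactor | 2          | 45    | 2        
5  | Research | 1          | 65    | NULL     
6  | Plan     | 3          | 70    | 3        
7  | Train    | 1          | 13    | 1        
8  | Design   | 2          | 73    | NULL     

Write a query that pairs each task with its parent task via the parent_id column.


This is a self-join: tasks is joined to a second copy of itself, matching each row's parent_id to another row's id. Use LEFT JOIN so rows with parent_id=NULL are kept.
  - task 1 (Setup): parent_id=NULL -> NULL
  - task 2 (Test): parent_id=NULL -> NULL
  - task 3 (Deploy): parent_id=2 -> Test
  - task 4 (Refactor): parent_id=2 -> Test
  - task 5 (Research): parent_id=NULL -> NULL
  - task 6 (Plan): parent_id=3 -> Deploy
  - task 7 (Train): parent_id=1 -> Setup
  - task 8 (Design): parent_id=NULL -> NULL

SQL:
SELECT a.name AS item, b.name AS parent
FROM tasks a
LEFT JOIN tasks b ON a.parent_id = b.id

Result:
item     | parent
---------+-------
Setup    | NULL  
Test     | NULL  
Deploy   | Test  
Refactor | Test  
Research | NULL  
Plan     | Deploy
Train    | Setup 
Design   | NULL  


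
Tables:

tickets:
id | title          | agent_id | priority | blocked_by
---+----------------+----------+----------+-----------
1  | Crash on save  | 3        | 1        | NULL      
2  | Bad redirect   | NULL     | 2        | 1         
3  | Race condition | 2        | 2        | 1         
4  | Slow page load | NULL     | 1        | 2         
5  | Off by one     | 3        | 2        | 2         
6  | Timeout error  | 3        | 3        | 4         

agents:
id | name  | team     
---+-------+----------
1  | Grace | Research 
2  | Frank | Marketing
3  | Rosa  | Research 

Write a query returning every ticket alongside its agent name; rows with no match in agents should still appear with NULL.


LEFT JOIN keeps every row from tickets (the left table); where agent_id has no match in agents, the agent columns become NULL. Walk through each ticket:
  - ticket 1 (Crash on save): agent_id=3 -> matches Rosa
  - ticket 2 (Bad redirect): agent_id=NULL, no match -> kept with NULL
  - ticket 3 (Race condition): agent_id=2 -> matches Frank
  - ticket 4 (Slow page load): agent_id=NULL, no match -> kept with NULL
  - ticket 5 (Off by one): agent_id=3 -> matches Rosa
  - ticket 6 (Timeout error): agent_id=3 -> matches Rosa
All 6 rows appear; 2 have NULL agent.

SQL:
SELECT a.title, b.name AS agent
FROM tickets a
LEFT JOIN agents b ON a.agent_id = b.id

Result:
title          | agent
---------------+------
Crash on save  | Rosa 
Bad redirect   | NULL 
Race condition | Frank
Slow page load | NULL 
Off by one     | Rosa 
Timeout error  | Rosa 


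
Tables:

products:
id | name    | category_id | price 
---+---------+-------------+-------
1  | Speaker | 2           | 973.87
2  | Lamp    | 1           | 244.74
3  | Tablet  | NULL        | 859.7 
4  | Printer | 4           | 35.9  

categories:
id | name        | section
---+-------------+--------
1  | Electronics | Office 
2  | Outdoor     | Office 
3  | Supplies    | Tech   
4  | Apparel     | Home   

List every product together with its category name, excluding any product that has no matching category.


INNER JOIN keeps only products rows whose category_id matches an id in categories. Walk through each product:
  - product 1 (Speaker): category_id=2 -> matches Outdoor
  - product 2 (Lamp): category_id=1 -> matches Electronics
  - product 3 (Tablet): category_id=NULL, no match -> dropped
  - product 4 (Printer): category_id=4 -> matches Apparel
So 1 of 4 rows is dropped.

SQL:
SELECT a.name, b.name AS category
FROM products a
INNER JOIN categories b ON a.category_id = b.id

Result:
name    | category   
--------+------------
Speaker | Outdoor    
Lamp    | Electronics
Printer | Apparel    


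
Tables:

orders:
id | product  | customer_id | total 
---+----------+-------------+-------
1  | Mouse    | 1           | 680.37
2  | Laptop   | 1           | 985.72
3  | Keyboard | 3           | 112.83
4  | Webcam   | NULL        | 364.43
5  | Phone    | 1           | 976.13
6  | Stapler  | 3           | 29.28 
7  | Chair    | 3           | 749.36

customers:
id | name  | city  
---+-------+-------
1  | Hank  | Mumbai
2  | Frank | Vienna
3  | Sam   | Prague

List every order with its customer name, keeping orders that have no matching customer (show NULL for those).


LEFT JOIN keeps every row from orders (the left table); where customer_id has no match in customers, the customer columns become NULL. Walk through each order:
  - order 1 (Mouse): customer_id=1 -> matches Hank
  - order 2 (Laptop): customer_id=1 -> matches Hank
  - order 3 (Keyboard): customer_id=3 -> matches Sam
  - order 4 (Webcam): customer_id=NULL, no match -> kept with NULL
  - order 5 (Phone): customer_id=1 -> matches Hank
  - order 6 (Stapler): customer_id=3 -> matches Sam
  - order 7 (Chair): customer_id=3 -> matches Sam
All 7 rows appear; 1 has NULL customer.

SQL:
SELECT a.product, b.name AS customer
FROM orders a
LEFT JOIN customers b ON a.customer_id = b.id

Result:
product  | customer
---------+---------
Mouse    | Hank    
Laptop   | Hank    
Keyboard | Sam     
Webcam   | NULL    
Phone    | Hank    
Stapler  | Sam     
Chair    | Sam     


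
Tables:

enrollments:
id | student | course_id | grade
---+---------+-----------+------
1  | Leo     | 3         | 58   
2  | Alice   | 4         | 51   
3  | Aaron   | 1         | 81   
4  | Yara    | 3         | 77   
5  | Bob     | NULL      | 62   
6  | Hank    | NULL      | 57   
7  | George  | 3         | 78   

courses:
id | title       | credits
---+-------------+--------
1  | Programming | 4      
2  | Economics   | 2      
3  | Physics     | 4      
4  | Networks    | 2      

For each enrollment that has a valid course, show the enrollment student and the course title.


INNER JOIN keeps only enrollments rows whose course_id matches an id in courses. Walk through each enrollment:
  - enrollment 1 (Leo): course_id=3 -> matches Physics
  - enrollment 2 (Alice): course_id=4 -> matches Networks
  - enrollment 3 (Aaron): course_id=1 -> matches Programming
  - enrollment 4 (Yara): course_id=3 -> matches Physics
  - enrollment 5 (Bob): course_id=NULL, no match -> dropped
  - enrollment 6 (Hank): course_id=NULL, no match -> dropped
  - enrollment 7 (George): course_id=3 -> matches Physics
So 2 of 7 rows are dropped.

SQL:
SELECT a.student, b.title AS course
FROM enrollments a
INNER JOIN courses b ON a.course_id = b.id

Result:
student | course     
--------+------------
Leo     | Physics    
Alice   | Networks   
Aaron   | Programming
Yara    | Physics    
George  | Physics    


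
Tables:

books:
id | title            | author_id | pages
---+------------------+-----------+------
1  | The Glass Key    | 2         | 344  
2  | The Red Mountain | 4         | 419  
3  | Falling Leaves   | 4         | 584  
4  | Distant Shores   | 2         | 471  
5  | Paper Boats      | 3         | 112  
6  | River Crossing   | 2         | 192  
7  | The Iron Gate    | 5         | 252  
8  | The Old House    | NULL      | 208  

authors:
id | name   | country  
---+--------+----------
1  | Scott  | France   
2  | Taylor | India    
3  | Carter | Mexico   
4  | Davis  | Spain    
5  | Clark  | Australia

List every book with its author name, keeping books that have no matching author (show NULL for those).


LEFT JOIN keeps every row from books (the left table); where author_id has no match in authors, the author columns become NULL. Walk through each book:
  - book 1 (The Glass Key): author_id=2 -> matches Taylor
  - book 2 (The Red Mountain): author_id=4 -> matches Davis
  - book 3 (Falling Leaves): author_id=4 -> matches Davis
  - book 4 (Distant Shores): author_id=2 -> matches Taylor
  - book 5 (Paper Boats): author_id=3 -> matches Carter
  - book 6 (River Crossing): author_id=2 -> matches Taylor
  - book 7 (The Iron Gate): author_id=5 -> matches Clark
  - book 8 (The Old House): author_id=NULL, no match -> kept with NULL
All 8 rows appear; 1 has NULL author.

SQL:
SELECT a.title, b.name AS author
FROM books a
LEFT JOIN authors b ON a.author_id = b.id

Result:
title            | author
-----------------+-------
The Glass Key    | Taylor
The Red Mountain | Davis 
Falling Leaves   | Davis 
Distant Shores   | Taylor
Paper Boats      | Carter
River Crossing   | Taylor
The Iron Gate    | Clark 
The Old House    | NULL  


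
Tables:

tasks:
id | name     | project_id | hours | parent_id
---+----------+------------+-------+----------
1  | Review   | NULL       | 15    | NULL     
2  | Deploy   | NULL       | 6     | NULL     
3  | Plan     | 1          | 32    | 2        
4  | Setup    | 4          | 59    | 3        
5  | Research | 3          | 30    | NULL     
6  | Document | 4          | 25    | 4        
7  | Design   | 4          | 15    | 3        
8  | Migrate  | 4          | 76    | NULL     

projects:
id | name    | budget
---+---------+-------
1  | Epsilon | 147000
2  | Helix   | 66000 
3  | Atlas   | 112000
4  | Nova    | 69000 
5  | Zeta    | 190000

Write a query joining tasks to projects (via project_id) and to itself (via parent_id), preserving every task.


Two LEFT JOINs from the same base table tasks: one to projects via project_id, one to tasks itself via parent_id. Both are LEFT so every task is preserved.
Match against projects:
  - task 1 (Review): project_id=NULL, no match -> kept with NULL
  - task 2 (Deploy): project_id=NULL, no match -> kept with NULL
  - task 3 (Plan): project_id=1 -> matches Epsilon
  - task 4 (Setup): project_id=4 -> matches Nova
  - task 5 (Research): project_id=3 -> matches Atlas
  - task 6 (Document): project_id=4 -> matches Nova
  - task 7 (Design): project_id=4 -> matches Nova
  - task 8 (Migrate): project_id=4 -> matches Nova
Match against tasks (self):
  - task 1 (Review): parent_id=NULL -> NULL
  - task 2 (Deploy): parent_id=NULL -> NULL
  - task 3 (Plan): parent_id=2 -> Deploy
  - task 4 (Setup): parent_id=3 -> Plan
  - task 5 (Research): parent_id=NULL -> NULL
  - task 6 (Document): parent_id=4 -> Setup
  - task 7 (Design): parent_id=3 -> Plan
  - task 8 (Migrate): parent_id=NULL -> NULL

SQL:
SELECT a.name, b.name AS project, c.name AS parent
FROM tasks a
LEFT JOIN projects b ON a.project_id = b.id
LEFT JOIN tasks c ON a.parent_id = c.id

Result:
name     | project | parent
---------+---------+-------
Review   | NULL    | NULL  
Deploy   | NULL    | NULL  
Plan     | Epsilon | Deploy
Setup    | Nova    | Plan  
Research | Atlas   | NULL  
Document | Nova    | Setup 
Design   | Nova    | Plan  
Migrate  | Nova    | NULL  
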